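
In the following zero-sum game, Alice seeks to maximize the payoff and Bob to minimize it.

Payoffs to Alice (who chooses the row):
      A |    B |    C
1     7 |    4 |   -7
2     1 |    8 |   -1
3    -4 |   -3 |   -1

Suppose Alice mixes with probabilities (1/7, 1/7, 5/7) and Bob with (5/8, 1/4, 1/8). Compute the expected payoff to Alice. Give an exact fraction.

-79/56

Against (5/8, 1/4, 1/8), each row's expected payoff is 1: 9/2; 2: 5/2; 3: -27/8.
Taking the (1/7, 1/7, 5/7)-weighted average: (1/7)·(9/2) + (1/7)·(5/2) + (5/7)·(-27/8) = -79/56.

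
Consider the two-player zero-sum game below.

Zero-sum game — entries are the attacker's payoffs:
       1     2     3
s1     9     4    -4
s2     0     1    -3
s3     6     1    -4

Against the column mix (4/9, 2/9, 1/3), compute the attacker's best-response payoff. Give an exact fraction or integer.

32/9

s1: (9)·(4/9) + (4)·(2/9) + (-4)·(1/3) = 32/9.
s2: (0)·(4/9) + (1)·(2/9) + (-3)·(1/3) = -7/9.
s3: (6)·(4/9) + (1)·(2/9) + (-4)·(1/3) = 14/9.
The best pure response is s1 with expected payoff 32/9.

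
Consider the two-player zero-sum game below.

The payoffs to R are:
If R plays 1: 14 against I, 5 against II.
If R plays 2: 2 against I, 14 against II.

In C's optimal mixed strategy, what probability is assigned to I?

Row minima are 5 and 2, so R's maximin is 5; column maxima are 14 and 14, so C's minimax is 14. These differ, so the equilibrium is in mixed strategies.
Let C play I with probability q. R is indifferent when 14q + 5(1−q) = 2q + 14(1−q), giving q = 3/7.

3/7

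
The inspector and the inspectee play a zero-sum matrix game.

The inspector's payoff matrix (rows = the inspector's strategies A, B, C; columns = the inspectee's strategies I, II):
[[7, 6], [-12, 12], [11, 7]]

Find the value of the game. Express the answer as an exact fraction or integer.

Row A is strictly dominated by row C, so the inspector never plays it.
The remaining 2×2 game on (B, C) × (I, II) has no saddle point. Let the inspector play B with probability p; indifference gives −12p + 11(1−p) = 12p + 7(1−p), so p = 1/7.
Similarly the inspectee's optimal q on I is 5/28, and the value is -12·(5/28) + (12)·(23/28) = 54/7.

54/7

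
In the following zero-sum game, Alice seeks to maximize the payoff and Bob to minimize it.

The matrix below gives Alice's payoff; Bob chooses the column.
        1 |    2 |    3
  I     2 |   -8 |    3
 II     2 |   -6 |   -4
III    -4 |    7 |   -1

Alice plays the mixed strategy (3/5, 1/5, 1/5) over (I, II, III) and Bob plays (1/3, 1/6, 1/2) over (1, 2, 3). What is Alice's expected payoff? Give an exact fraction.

-1/10

Against (1/3, 1/6, 1/2), each row's expected payoff is I: 5/6; II: -7/3; III: -2/3.
Taking the (3/5, 1/5, 1/5)-weighted average: (3/5)·(5/6) + (1/5)·(-7/3) + (1/5)·(-2/3) = -1/10.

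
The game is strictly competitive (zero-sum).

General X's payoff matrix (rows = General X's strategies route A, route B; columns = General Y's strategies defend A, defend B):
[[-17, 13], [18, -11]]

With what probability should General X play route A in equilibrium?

29/59

Row minima are -17 and -11, so General X's maximin is -11; column maxima are 18 and 13, so General Y's minimax is 13. These differ, so the equilibrium is in mixed strategies.
Let General X play route A with probability p. General Y is indifferent when −17p + 18(1−p) = 13p − 11(1−p), giving p = 29/59.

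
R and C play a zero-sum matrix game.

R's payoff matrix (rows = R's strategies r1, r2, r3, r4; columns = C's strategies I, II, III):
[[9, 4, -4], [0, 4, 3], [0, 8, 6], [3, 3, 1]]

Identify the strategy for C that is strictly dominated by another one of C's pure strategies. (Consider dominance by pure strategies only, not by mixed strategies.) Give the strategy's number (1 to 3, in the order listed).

2

C prefers columns that give R less. Compare II with III: -4 < 4, 3 < 4, 6 < 8, 1 < 3.
So III strictly dominates II for C; II is strictly dominated.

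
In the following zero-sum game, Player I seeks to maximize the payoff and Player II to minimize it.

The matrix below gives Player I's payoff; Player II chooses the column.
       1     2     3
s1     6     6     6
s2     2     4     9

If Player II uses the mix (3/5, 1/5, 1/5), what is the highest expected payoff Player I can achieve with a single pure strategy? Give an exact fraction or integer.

s1: (6)·(3/5) + (6)·(1/5) + (6)·(1/5) = 6.
s2: (2)·(3/5) + (4)·(1/5) + (9)·(1/5) = 19/5.
The best pure response is s1 with expected payoff 6.

6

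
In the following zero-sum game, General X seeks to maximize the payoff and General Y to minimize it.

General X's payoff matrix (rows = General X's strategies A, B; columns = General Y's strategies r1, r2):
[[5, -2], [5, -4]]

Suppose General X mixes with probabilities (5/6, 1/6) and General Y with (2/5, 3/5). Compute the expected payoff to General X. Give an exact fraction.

3/5

Against (2/5, 3/5), each row's expected payoff is A: 4/5; B: -2/5.
Taking the (5/6, 1/6)-weighted average: (5/6)·(4/5) + (1/6)·(-2/5) = 3/5.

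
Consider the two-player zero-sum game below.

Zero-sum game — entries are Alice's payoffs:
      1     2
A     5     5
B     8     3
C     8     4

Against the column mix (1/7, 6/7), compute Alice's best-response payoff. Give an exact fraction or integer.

5

A: (5)·(1/7) + (5)·(6/7) = 5.
B: (8)·(1/7) + (3)·(6/7) = 26/7.
C: (8)·(1/7) + (4)·(6/7) = 32/7.
The best pure response is A with expected payoff 5.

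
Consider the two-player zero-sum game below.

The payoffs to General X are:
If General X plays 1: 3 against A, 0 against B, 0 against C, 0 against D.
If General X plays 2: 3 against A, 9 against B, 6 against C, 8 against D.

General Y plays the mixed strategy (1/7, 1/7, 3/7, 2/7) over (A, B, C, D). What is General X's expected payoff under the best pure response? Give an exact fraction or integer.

46/7

1: (3)·(1/7) + (0)·(1/7) + (0)·(3/7) + (0)·(2/7) = 3/7.
2: (3)·(1/7) + (9)·(1/7) + (6)·(3/7) + (8)·(2/7) = 46/7.
The best pure response is 2 with expected payoff 46/7.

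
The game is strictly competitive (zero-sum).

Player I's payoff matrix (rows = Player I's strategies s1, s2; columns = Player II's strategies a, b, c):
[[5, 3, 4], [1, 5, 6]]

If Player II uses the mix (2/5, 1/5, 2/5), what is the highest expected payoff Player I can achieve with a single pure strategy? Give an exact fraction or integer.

s1: (5)·(2/5) + (3)·(1/5) + (4)·(2/5) = 21/5.
s2: (1)·(2/5) + (5)·(1/5) + (6)·(2/5) = 19/5.
The best pure response is s1 with expected payoff 21/5.

21/5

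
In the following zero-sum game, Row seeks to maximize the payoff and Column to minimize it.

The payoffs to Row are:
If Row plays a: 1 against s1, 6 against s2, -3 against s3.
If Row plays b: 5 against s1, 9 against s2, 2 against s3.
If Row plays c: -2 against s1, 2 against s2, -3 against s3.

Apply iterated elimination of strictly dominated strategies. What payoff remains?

2

Column s1 is strictly dominated by s3 for Column (-3<1, 2<5, -3<-2); eliminate s1.
Column s2 is strictly dominated by s3 for Column (-3<6, 2<9, -3<2); eliminate s2.
Row c is strictly dominated by row b (2>-3); eliminate c.
Row a is strictly dominated by row b (2>-3); eliminate a.
Only (b, s3) remains, with payoff 2.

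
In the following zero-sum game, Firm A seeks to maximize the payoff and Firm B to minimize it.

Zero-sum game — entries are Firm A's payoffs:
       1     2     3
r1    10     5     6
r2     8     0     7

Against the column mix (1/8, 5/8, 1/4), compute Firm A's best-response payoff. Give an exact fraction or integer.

r1: (10)·(1/8) + (5)·(5/8) + (6)·(1/4) = 47/8.
r2: (8)·(1/8) + (0)·(5/8) + (7)·(1/4) = 11/4.
The best pure response is r1 with expected payoff 47/8.

47/8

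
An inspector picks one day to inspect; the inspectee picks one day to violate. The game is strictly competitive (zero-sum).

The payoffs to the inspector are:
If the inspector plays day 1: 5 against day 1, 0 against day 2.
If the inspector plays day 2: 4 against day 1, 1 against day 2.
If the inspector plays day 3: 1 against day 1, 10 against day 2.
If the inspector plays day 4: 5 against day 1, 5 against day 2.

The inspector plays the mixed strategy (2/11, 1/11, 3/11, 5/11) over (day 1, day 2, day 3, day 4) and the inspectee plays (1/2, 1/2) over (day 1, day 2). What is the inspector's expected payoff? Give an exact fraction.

Against (1/2, 1/2), each row's expected payoff is day 1: 5/2; day 2: 5/2; day 3: 11/2; day 4: 5.
Taking the (2/11, 1/11, 3/11, 5/11)-weighted average: (2/11)·(5/2) + (1/11)·(5/2) + (3/11)·(11/2) + (5/11)·(5) = 49/11.

49/11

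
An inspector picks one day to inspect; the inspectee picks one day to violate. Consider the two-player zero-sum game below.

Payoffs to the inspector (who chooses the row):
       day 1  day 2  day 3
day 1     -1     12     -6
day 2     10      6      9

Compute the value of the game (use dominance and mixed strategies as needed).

48/7

Column day 1 is strictly dominated by day 3 for the inspectee (it gives the inspector more in every row).
The remaining 2×2 game on (day 1, day 2) × (day 2, day 3) has no saddle point. Let the inspector play day 1 with probability p; indifference gives 12p + 6(1−p) = −6p + 9(1−p), so p = 1/7.
Similarly the inspectee's optimal q on day 2 is 5/7, and the value is 12·(5/7) + (-6)·(2/7) = 48/7.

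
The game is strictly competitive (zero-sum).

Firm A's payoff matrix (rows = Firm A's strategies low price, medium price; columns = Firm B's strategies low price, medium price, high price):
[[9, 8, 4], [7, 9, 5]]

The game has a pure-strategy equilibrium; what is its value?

Row minima: 4, 5 → Firm A's maximin is 5.
Column maxima: 9, 9, 5 → Firm B's minimax is 5.
They coincide at (medium price, high price), so the value is 5.

5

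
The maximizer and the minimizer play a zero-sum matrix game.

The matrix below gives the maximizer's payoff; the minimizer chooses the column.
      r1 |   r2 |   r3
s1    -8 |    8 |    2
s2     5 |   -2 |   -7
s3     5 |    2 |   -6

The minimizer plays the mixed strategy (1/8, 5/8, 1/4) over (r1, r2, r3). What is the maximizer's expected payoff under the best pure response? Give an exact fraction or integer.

9/2

s1: (-8)·(1/8) + (8)·(5/8) + (2)·(1/4) = 9/2.
s2: (5)·(1/8) + (-2)·(5/8) + (-7)·(1/4) = -19/8.
s3: (5)·(1/8) + (2)·(5/8) + (-6)·(1/4) = 3/8.
The best pure response is s1 with expected payoff 9/2.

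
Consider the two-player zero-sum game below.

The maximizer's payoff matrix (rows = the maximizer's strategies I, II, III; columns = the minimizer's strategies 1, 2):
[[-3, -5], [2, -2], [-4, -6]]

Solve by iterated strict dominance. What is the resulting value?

-2

Column 1 is strictly dominated by 2 for the minimizer (-5<-3, -2<2, -6<-4); eliminate 1.
Row III is strictly dominated by row I (-5>-6); eliminate III.
Row I is strictly dominated by row II (-2>-5); eliminate I.
Only (II, 2) remains, with payoff -2.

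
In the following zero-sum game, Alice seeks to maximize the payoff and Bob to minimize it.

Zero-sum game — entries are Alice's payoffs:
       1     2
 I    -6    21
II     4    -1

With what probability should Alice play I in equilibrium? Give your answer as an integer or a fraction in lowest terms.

5/32

Row minima are -6 and -1, so Alice's maximin is -1; column maxima are 4 and 21, so Bob's minimax is 4. These differ, so the equilibrium is in mixed strategies.
Let Alice play I with probability p. Bob is indifferent when −6p + 4(1−p) = 21p − (1−p), giving p = 5/32.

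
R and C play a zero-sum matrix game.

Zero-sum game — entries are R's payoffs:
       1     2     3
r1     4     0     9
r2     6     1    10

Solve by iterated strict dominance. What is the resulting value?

Column 3 is strictly dominated by 1 for C (4<9, 6<10); eliminate 3.
Column 1 is strictly dominated by 2 for C (0<4, 1<6); eliminate 1.
Row r1 is strictly dominated by row r2 (1>0); eliminate r1.
Only (r2, 2) remains, with payoff 1.

1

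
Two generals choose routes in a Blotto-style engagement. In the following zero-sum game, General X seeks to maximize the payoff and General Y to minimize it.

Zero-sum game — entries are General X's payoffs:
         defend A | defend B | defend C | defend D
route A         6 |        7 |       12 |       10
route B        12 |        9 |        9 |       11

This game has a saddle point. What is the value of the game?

9

Row minima: 6, 9 → General X's maximin is 9.
Column maxima: 12, 9, 12, 11 → General Y's minimax is 9.
They coincide at (route B, defend B), so the value is 9.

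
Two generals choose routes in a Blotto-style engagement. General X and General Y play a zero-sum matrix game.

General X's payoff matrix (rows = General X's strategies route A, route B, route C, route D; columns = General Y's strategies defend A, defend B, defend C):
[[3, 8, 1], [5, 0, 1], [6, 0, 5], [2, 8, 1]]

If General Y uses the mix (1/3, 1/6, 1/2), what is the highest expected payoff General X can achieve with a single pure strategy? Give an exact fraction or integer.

9/2

route A: (3)·(1/3) + (8)·(1/6) + (1)·(1/2) = 17/6.
route B: (5)·(1/3) + (0)·(1/6) + (1)·(1/2) = 13/6.
route C: (6)·(1/3) + (0)·(1/6) + (5)·(1/2) = 9/2.
route D: (2)·(1/3) + (8)·(1/6) + (1)·(1/2) = 5/2.
The best pure response is route C with expected payoff 9/2.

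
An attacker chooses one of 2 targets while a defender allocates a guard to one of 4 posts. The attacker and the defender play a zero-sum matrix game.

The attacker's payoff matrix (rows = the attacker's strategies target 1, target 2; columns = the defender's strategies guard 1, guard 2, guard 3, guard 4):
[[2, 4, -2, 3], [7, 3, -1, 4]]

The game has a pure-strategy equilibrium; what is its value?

-1

Row minima: -2, -1 → the attacker's maximin is -1.
Column maxima: 7, 4, -1, 4 → the defender's minimax is -1.
They coincide at (target 2, guard 3), so the value is -1.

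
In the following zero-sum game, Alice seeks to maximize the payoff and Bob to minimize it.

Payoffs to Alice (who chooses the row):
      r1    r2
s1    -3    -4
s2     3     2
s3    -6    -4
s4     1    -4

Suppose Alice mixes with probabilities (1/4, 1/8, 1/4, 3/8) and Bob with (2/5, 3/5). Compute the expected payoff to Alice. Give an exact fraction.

-51/20

Against (2/5, 3/5), each row's expected payoff is s1: -18/5; s2: 12/5; s3: -24/5; s4: -2.
Taking the (1/4, 1/8, 1/4, 3/8)-weighted average: (1/4)·(-18/5) + (1/8)·(12/5) + (1/4)·(-24/5) + (3/8)·(-2) = -51/20.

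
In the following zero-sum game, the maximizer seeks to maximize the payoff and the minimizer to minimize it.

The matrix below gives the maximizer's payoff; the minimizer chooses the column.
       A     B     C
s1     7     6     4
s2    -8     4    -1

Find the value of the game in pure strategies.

Row minima: 4, -8 → the maximizer's maximin is 4.
Column maxima: 7, 6, 4 → the minimizer's minimax is 4.
They coincide at (s1, C), so the value is 4.

4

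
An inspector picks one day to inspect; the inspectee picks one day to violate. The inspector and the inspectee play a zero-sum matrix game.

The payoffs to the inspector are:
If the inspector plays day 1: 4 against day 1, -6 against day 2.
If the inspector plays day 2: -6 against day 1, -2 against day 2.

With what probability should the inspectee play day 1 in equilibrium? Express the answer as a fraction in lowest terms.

2/7

Row minima are -6 and -6, so the inspector's maximin is -6; column maxima are 4 and -2, so the inspectee's minimax is -2. These differ, so the equilibrium is in mixed strategies.
Let the inspectee play day 1 with probability q. The inspector is indifferent when 4q − 6(1−q) = −6q − 2(1−q), giving q = 2/7.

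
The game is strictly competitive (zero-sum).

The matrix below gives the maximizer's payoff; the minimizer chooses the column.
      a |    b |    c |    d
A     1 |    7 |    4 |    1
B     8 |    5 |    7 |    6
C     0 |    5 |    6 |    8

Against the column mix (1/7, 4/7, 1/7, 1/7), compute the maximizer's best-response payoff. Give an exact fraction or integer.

A: (1)·(1/7) + (7)·(4/7) + (4)·(1/7) + (1)·(1/7) = 34/7.
B: (8)·(1/7) + (5)·(4/7) + (7)·(1/7) + (6)·(1/7) = 41/7.
C: (0)·(1/7) + (5)·(4/7) + (6)·(1/7) + (8)·(1/7) = 34/7.
The best pure response is B with expected payoff 41/7.

41/7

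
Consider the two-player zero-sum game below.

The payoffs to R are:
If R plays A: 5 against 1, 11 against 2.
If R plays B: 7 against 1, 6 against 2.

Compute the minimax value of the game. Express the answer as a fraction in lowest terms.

47/7

Row minima are 5 and 6, so R's maximin is 6; column maxima are 7 and 11, so C's minimax is 7. These differ, so the equilibrium is in mixed strategies.
Let R play A with probability p. C is indifferent when 5p + 7(1−p) = 11p + 6(1−p), giving p = 1/7.
Let C play 1 with probability q. R is indifferent when 5q + 11(1−q) = 7q + 6(1−q), giving q = 5/7.
The value is 5·(5/7) + (11)·(2/7) = 47/7.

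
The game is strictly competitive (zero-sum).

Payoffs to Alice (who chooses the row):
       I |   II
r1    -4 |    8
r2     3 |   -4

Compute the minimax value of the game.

8/19

Row minima are -4 and -4, so Alice's maximin is -4; column maxima are 3 and 8, so Bob's minimax is 3. These differ, so the equilibrium is in mixed strategies.
Let Alice play r1 with probability p. Bob is indifferent when −4p + 3(1−p) = 8p − 4(1−p), giving p = 7/19.
Let Bob play I with probability q. Alice is indifferent when −4q + 8(1−q) = 3q − 4(1−q), giving q = 12/19.
The value is -4·(12/19) + (8)·(7/19) = 8/19.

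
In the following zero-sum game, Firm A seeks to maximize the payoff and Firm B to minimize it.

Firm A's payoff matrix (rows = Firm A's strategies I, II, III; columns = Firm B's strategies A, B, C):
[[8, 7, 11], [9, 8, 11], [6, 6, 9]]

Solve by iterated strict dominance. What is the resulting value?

Column C is strictly dominated by A for Firm B (8<11, 9<11, 6<9); eliminate C.
Row III is strictly dominated by row I (8>6, 7>6); eliminate III.
Column A is strictly dominated by B for Firm B (7<8, 8<9); eliminate A.
Row I is strictly dominated by row II (8>7); eliminate I.
Only (II, B) remains, with payoff 8.

8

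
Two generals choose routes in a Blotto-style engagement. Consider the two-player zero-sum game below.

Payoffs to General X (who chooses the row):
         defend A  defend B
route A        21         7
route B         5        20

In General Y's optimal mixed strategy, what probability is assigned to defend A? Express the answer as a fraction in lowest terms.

Row minima are 7 and 5, so General X's maximin is 7; column maxima are 21 and 20, so General Y's minimax is 20. These differ, so the equilibrium is in mixed strategies.
Let General Y play defend A with probability q. General X is indifferent when 21q + 7(1−q) = 5q + 20(1−q), giving q = 13/29.

13/29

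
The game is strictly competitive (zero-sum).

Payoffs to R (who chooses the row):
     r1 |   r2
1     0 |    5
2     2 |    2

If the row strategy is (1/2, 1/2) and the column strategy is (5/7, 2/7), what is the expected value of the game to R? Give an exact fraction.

12/7

Against (5/7, 2/7), each row's expected payoff is 1: 10/7; 2: 2.
Taking the (1/2, 1/2)-weighted average: (1/2)·(10/7) + (1/2)·(2) = 12/7.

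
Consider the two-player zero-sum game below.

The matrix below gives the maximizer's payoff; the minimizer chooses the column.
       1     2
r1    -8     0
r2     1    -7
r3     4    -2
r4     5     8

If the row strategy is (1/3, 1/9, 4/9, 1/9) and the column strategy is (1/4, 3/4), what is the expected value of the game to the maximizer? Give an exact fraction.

Against (1/4, 3/4), each row's expected payoff is r1: -2; r2: -5; r3: -1/2; r4: 29/4.
Taking the (1/3, 1/9, 4/9, 1/9)-weighted average: (1/3)·(-2) + (1/9)·(-5) + (4/9)·(-1/2) + (1/9)·(29/4) = -23/36.

-23/36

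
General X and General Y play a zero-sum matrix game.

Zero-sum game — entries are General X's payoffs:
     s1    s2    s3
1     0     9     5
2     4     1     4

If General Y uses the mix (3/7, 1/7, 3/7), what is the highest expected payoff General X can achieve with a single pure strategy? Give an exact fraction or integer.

1: (0)·(3/7) + (9)·(1/7) + (5)·(3/7) = 24/7.
2: (4)·(3/7) + (1)·(1/7) + (4)·(3/7) = 25/7.
The best pure response is 2 with expected payoff 25/7.

25/7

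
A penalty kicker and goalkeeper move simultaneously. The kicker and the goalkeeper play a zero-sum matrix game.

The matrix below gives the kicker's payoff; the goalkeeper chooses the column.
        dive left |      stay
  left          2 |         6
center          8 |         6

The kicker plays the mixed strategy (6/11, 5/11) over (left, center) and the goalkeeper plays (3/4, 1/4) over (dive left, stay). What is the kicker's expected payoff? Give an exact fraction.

111/22

Against (3/4, 1/4), each row's expected payoff is left: 3; center: 15/2.
Taking the (6/11, 5/11)-weighted average: (6/11)·(3) + (5/11)·(15/2) = 111/22.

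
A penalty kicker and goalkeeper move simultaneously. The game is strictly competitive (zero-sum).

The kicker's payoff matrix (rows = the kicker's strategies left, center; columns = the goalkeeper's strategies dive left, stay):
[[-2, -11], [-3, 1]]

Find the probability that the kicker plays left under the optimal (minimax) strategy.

Row minima are -11 and -3, so the kicker's maximin is -3; column maxima are -2 and 1, so the goalkeeper's minimax is -2. These differ, so the equilibrium is in mixed strategies.
Let the kicker play left with probability p. The goalkeeper is indifferent when −2p − 3(1−p) = −11p + (1−p), giving p = 4/13.

4/13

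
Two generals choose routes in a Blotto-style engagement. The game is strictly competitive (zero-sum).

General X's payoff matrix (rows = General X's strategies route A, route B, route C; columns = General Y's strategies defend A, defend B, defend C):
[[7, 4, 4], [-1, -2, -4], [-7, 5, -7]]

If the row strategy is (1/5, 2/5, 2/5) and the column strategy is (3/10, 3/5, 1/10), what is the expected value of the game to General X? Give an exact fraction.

3/10

Against (3/10, 3/5, 1/10), each row's expected payoff is route A: 49/10; route B: -19/10; route C: 1/5.
Taking the (1/5, 2/5, 2/5)-weighted average: (1/5)·(49/10) + (2/5)·(-19/10) + (2/5)·(1/5) = 3/10.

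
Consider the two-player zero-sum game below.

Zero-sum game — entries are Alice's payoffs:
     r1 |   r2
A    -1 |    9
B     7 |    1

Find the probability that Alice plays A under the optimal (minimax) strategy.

Row minima are -1 and 1, so Alice's maximin is 1; column maxima are 7 and 9, so Bob's minimax is 7. These differ, so the equilibrium is in mixed strategies.
Let Alice play A with probability p. Bob is indifferent when −p + 7(1−p) = 9p + (1−p), giving p = 3/8.

3/8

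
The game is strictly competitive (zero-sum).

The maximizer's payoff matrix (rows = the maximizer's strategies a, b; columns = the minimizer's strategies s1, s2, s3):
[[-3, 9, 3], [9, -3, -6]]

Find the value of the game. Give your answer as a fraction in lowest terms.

3/7

Column s2 is strictly dominated by s3 for the minimizer (it gives the maximizer more in every row).
The remaining 2×2 game on (a, b) × (s1, s3) has no saddle point. Let the maximizer play a with probability p; indifference gives −3p + 9(1−p) = 3p − 6(1−p), so p = 5/7.
Similarly the minimizer's optimal q on s1 is 3/7, and the value is -3·(3/7) + (3)·(4/7) = 3/7.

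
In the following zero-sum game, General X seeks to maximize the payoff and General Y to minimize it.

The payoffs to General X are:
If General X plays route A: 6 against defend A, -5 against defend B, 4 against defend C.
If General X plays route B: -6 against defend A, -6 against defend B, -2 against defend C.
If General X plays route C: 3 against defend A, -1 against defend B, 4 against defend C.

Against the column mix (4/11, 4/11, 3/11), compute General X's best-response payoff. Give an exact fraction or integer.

20/11

route A: (6)·(4/11) + (-5)·(4/11) + (4)·(3/11) = 16/11.
route B: (-6)·(4/11) + (-6)·(4/11) + (-2)·(3/11) = -54/11.
route C: (3)·(4/11) + (-1)·(4/11) + (4)·(3/11) = 20/11.
The best pure response is route C with expected payoff 20/11.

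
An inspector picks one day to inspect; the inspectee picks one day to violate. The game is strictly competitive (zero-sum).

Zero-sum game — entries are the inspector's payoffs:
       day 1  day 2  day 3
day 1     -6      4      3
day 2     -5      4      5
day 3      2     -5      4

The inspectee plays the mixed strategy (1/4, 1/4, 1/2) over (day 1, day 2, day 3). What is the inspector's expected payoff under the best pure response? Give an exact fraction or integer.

9/4

day 1: (-6)·(1/4) + (4)·(1/4) + (3)·(1/2) = 1.
day 2: (-5)·(1/4) + (4)·(1/4) + (5)·(1/2) = 9/4.
day 3: (2)·(1/4) + (-5)·(1/4) + (4)·(1/2) = 5/4.
The best pure response is day 2 with expected payoff 9/4.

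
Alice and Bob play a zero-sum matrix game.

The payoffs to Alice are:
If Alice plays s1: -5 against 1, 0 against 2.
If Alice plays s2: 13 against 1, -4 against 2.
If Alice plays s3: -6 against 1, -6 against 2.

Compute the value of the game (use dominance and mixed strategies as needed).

Row s3 is strictly dominated by row s1, so Alice never plays it.
The remaining 2×2 game on (s1, s2) × (1, 2) has no saddle point. Let Alice play s1 with probability p; indifference gives −5p + 13(1−p) = −4(1−p), so p = 17/22.
Similarly Bob's optimal q on 1 is 2/11, and the value is -5·(2/11) + (0)·(9/11) = -10/11.

-10/11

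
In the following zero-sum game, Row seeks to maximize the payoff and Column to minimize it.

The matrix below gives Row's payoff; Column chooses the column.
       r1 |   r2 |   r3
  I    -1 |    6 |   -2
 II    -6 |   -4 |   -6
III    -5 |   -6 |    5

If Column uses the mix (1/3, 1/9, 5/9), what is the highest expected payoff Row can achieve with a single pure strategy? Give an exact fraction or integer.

I: (-1)·(1/3) + (6)·(1/9) + (-2)·(5/9) = -7/9.
II: (-6)·(1/3) + (-4)·(1/9) + (-6)·(5/9) = -52/9.
III: (-5)·(1/3) + (-6)·(1/9) + (5)·(5/9) = 4/9.
The best pure response is III with expected payoff 4/9.

4/9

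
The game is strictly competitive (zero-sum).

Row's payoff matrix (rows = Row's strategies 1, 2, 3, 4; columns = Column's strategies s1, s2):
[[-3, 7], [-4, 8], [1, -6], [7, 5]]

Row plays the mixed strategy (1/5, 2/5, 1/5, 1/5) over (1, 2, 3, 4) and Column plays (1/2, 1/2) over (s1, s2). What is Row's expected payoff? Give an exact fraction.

Against (1/2, 1/2), each row's expected payoff is 1: 2; 2: 2; 3: -5/2; 4: 6.
Taking the (1/5, 2/5, 1/5, 1/5)-weighted average: (1/5)·(2) + (2/5)·(2) + (1/5)·(-5/2) + (1/5)·(6) = 19/10.

19/10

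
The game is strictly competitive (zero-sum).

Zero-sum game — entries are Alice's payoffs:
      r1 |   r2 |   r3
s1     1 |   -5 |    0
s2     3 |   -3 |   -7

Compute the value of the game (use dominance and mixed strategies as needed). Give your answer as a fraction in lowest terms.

-35/9

Column r1 is strictly dominated by r2 for Bob (it gives Alice more in every row).
The remaining 2×2 game on (s1, s2) × (r2, r3) has no saddle point. Let Alice play s1 with probability p; indifference gives −5p − 3(1−p) = −7(1−p), so p = 4/9.
Similarly Bob's optimal q on r2 is 7/9, and the value is -5·(7/9) + (0)·(2/9) = -35/9.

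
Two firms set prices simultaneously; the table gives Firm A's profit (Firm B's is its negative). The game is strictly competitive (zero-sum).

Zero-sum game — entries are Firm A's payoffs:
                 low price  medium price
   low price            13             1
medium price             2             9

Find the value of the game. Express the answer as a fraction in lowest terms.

Row minima are 1 and 2, so Firm A's maximin is 2; column maxima are 13 and 9, so Firm B's minimax is 9. These differ, so the equilibrium is in mixed strategies.
Let Firm A play low price with probability p. Firm B is indifferent when 13p + 2(1−p) = p + 9(1−p), giving p = 7/19.
Let Firm B play low price with probability q. Firm A is indifferent when 13q + (1−q) = 2q + 9(1−q), giving q = 8/19.
The value is 13·(8/19) + (1)·(11/19) = 115/19.

115/19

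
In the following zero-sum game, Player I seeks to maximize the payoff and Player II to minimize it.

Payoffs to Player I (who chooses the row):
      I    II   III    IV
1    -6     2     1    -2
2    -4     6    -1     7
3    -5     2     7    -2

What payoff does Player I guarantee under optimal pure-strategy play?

Row minima: -6, -4, -5 → Player I's maximin is -4.
Column maxima: -4, 6, 7, 7 → Player II's minimax is -4.
They coincide at (2, I), so the value is -4.

-4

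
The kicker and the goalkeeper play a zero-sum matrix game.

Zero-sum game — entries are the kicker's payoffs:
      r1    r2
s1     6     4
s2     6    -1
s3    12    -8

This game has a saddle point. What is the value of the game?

Row minima: 4, -1, -8 → the kicker's maximin is 4.
Column maxima: 12, 4 → the goalkeeper's minimax is 4.
They coincide at (s1, r2), so the value is 4.

4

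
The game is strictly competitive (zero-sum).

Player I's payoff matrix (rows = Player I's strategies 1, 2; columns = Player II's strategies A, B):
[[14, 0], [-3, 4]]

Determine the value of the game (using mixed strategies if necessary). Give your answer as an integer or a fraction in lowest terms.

8/3

Row minima are 0 and -3, so Player I's maximin is 0; column maxima are 14 and 4, so Player II's minimax is 4. These differ, so the equilibrium is in mixed strategies.
Let Player I play 1 with probability p. Player II is indifferent when 14p − 3(1−p) = 4(1−p), giving p = 1/3.
Let Player II play A with probability q. Player I is indifferent when 14q = −3q + 4(1−q), giving q = 4/21.
The value is 14·(4/21) + (0)·(17/21) = 8/3.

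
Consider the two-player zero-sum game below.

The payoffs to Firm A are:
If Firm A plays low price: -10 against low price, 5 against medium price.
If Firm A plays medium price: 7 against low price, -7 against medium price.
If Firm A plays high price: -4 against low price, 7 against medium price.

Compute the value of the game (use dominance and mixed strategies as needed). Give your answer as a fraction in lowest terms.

21/25

Row low price is strictly dominated by row high price, so Firm A never plays it.
The remaining 2×2 game on (medium price, high price) × (low price, medium price) has no saddle point. Let Firm A play medium price with probability p; indifference gives 7p − 4(1−p) = −7p + 7(1−p), so p = 11/25.
Similarly Firm B's optimal q on low price is 14/25, and the value is 7·(14/25) + (-7)·(11/25) = 21/25.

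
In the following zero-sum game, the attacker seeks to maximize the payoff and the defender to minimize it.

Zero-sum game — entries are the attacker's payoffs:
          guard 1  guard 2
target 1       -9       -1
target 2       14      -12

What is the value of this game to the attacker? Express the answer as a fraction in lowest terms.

-61/17

Row minima are -9 and -12, so the attacker's maximin is -9; column maxima are 14 and -1, so the defender's minimax is -1. These differ, so the equilibrium is in mixed strategies.
Let the attacker play target 1 with probability p. The defender is indifferent when −9p + 14(1−p) = −p − 12(1−p), giving p = 13/17.
Let the defender play guard 1 with probability q. The attacker is indifferent when −9q − (1−q) = 14q − 12(1−q), giving q = 11/34.
The value is -9·(11/34) + (-1)·(23/34) = -61/17.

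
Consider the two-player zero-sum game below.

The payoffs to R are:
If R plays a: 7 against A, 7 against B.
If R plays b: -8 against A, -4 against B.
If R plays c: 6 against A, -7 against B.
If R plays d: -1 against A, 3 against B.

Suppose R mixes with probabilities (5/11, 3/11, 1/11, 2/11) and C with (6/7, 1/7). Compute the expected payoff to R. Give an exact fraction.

Against (6/7, 1/7), each row's expected payoff is a: 7; b: -52/7; c: 29/7; d: -3/7.
Taking the (5/11, 3/11, 1/11, 2/11)-weighted average: (5/11)·(7) + (3/11)·(-52/7) + (1/11)·(29/7) + (2/11)·(-3/7) = 16/11.

16/11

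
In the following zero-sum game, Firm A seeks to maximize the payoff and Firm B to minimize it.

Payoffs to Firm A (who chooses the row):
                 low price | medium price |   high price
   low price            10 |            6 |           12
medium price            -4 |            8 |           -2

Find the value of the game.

13/2

Column high price is strictly dominated by low price for Firm B (it gives Firm A more in every row).
The remaining 2×2 game on (low price, medium price) × (low price, medium price) has no saddle point. Let Firm A play low price with probability p; indifference gives 10p − 4(1−p) = 6p + 8(1−p), so p = 3/4.
Similarly Firm B's optimal q on low price is 1/8, and the value is 10·(1/8) + (6)·(7/8) = 13/2.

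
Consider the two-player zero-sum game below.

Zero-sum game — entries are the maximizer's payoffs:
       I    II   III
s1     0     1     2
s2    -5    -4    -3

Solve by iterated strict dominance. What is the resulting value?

Row s2 is strictly dominated by row s1 (0>-5, 1>-4, 2>-3); eliminate s2.
Column II is strictly dominated by I for the minimizer (0<1); eliminate II.
Column III is strictly dominated by I for the minimizer (0<2); eliminate III.
Only (s1, I) remains, with payoff 0.

0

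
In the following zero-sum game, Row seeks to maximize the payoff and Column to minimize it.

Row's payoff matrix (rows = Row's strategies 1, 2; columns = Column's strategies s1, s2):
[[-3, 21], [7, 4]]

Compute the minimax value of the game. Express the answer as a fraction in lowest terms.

Row minima are -3 and 4, so Row's maximin is 4; column maxima are 7 and 21, so Column's minimax is 7. These differ, so the equilibrium is in mixed strategies.
Let Row play 1 with probability p. Column is indifferent when −3p + 7(1−p) = 21p + 4(1−p), giving p = 1/9.
Let Column play s1 with probability q. Row is indifferent when −3q + 21(1−q) = 7q + 4(1−q), giving q = 17/27.
The value is -3·(17/27) + (21)·(10/27) = 53/9.

53/9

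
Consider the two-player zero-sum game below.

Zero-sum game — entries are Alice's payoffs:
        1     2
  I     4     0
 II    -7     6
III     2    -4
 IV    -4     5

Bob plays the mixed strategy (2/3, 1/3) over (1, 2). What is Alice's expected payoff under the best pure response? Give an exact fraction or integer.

8/3

I: (4)·(2/3) + (0)·(1/3) = 8/3.
II: (-7)·(2/3) + (6)·(1/3) = -8/3.
III: (2)·(2/3) + (-4)·(1/3) = 0.
IV: (-4)·(2/3) + (5)·(1/3) = -1.
The best pure response is I with expected payoff 8/3.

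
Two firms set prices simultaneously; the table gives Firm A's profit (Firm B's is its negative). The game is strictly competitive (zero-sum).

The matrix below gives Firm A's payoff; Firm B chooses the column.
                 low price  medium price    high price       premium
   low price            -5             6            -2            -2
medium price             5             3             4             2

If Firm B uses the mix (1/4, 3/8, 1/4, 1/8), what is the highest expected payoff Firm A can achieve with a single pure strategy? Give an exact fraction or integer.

low price: (-5)·(1/4) + (6)·(3/8) + (-2)·(1/4) + (-2)·(1/8) = 1/4.
medium price: (5)·(1/4) + (3)·(3/8) + (4)·(1/4) + (2)·(1/8) = 29/8.
The best pure response is medium price with expected payoff 29/8.

29/8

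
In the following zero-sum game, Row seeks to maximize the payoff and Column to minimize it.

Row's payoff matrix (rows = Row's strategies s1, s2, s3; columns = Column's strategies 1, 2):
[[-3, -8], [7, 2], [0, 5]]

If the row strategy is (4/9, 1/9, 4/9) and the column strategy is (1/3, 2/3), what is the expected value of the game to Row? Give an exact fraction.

-25/27

Against (1/3, 2/3), each row's expected payoff is s1: -19/3; s2: 11/3; s3: 10/3.
Taking the (4/9, 1/9, 4/9)-weighted average: (4/9)·(-19/3) + (1/9)·(11/3) + (4/9)·(10/3) = -25/27.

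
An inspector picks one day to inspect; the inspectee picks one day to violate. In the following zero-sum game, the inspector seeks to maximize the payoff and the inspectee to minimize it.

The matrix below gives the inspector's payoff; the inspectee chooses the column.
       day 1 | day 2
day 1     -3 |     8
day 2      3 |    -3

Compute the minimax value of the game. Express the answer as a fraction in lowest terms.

Row minima are -3 and -3, so the inspector's maximin is -3; column maxima are 3 and 8, so the inspectee's minimax is 3. These differ, so the equilibrium is in mixed strategies.
Let the inspector play day 1 with probability p. The inspectee is indifferent when −3p + 3(1−p) = 8p − 3(1−p), giving p = 6/17.
Let the inspectee play day 1 with probability q. The inspector is indifferent when −3q + 8(1−q) = 3q − 3(1−q), giving q = 11/17.
The value is -3·(11/17) + (8)·(6/17) = 15/17.

15/17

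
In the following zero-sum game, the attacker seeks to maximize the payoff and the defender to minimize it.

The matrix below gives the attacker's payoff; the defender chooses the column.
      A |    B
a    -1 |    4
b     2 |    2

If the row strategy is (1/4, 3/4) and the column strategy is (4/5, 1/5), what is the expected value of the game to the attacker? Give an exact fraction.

Against (4/5, 1/5), each row's expected payoff is a: 0; b: 2.
Taking the (1/4, 3/4)-weighted average: (1/4)·(0) + (3/4)·(2) = 3/2.

3/2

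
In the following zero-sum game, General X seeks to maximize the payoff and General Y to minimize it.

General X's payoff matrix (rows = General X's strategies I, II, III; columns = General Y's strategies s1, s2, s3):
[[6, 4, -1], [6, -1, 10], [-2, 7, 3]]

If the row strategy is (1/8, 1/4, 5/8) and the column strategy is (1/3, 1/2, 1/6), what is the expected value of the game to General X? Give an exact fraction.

161/48

Against (1/3, 1/2, 1/6), each row's expected payoff is I: 23/6; II: 19/6; III: 10/3.
Taking the (1/8, 1/4, 5/8)-weighted average: (1/8)·(23/6) + (1/4)·(19/6) + (5/8)·(10/3) = 161/48.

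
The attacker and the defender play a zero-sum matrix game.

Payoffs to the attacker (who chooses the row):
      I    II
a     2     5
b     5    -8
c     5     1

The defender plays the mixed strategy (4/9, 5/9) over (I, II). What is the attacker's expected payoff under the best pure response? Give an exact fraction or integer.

11/3

a: (2)·(4/9) + (5)·(5/9) = 11/3.
b: (5)·(4/9) + (-8)·(5/9) = -20/9.
c: (5)·(4/9) + (1)·(5/9) = 25/9.
The best pure response is a with expected payoff 11/3.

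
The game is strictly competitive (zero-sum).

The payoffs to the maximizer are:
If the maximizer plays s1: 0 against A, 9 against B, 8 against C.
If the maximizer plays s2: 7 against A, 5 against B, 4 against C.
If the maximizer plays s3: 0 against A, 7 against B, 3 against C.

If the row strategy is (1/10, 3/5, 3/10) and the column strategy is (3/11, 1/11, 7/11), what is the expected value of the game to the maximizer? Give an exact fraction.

Against (3/11, 1/11, 7/11), each row's expected payoff is s1: 65/11; s2: 54/11; s3: 28/11.
Taking the (1/10, 3/5, 3/10)-weighted average: (1/10)·(65/11) + (3/5)·(54/11) + (3/10)·(28/11) = 43/10.

43/10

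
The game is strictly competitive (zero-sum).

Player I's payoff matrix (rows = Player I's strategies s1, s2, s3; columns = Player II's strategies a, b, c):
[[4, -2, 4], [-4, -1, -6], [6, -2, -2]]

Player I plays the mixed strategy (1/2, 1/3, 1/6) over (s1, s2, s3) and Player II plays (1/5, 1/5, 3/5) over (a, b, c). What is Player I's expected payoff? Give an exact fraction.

-1/5

Against (1/5, 1/5, 3/5), each row's expected payoff is s1: 14/5; s2: -23/5; s3: -2/5.
Taking the (1/2, 1/3, 1/6)-weighted average: (1/2)·(14/5) + (1/3)·(-23/5) + (1/6)·(-2/5) = -1/5.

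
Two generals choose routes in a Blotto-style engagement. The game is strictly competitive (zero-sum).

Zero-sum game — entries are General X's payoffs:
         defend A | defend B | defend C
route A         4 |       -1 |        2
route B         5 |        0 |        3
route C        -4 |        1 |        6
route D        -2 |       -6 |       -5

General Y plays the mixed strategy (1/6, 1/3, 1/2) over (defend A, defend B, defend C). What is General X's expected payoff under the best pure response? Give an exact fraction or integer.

route A: (4)·(1/6) + (-1)·(1/3) + (2)·(1/2) = 4/3.
route B: (5)·(1/6) + (0)·(1/3) + (3)·(1/2) = 7/3.
route C: (-4)·(1/6) + (1)·(1/3) + (6)·(1/2) = 8/3.
route D: (-2)·(1/6) + (-6)·(1/3) + (-5)·(1/2) = -29/6.
The best pure response is route C with expected payoff 8/3.

8/3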